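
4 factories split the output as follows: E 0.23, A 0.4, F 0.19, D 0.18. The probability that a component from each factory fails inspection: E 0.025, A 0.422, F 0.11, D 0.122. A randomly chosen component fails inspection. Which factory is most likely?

A

Prior × likelihood for each hypothesis:
  E: 0.23 × 0.025 = 0.00575
  A: 0.4 × 0.422 = 0.1688
  F: 0.19 × 0.11 = 0.0209
  D: 0.18 × 0.122 = 0.02196
Total = 0.21741.
Largest term belongs to A, so A is most probable.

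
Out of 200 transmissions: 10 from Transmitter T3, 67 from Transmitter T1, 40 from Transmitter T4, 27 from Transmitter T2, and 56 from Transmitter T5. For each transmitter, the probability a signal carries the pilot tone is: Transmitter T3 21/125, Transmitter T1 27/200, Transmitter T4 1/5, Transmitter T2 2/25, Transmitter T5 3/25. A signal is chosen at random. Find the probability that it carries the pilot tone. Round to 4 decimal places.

0.1380

Compute prior × likelihood for every hypothesis:
  Transmitter T3: 0.05 × 0.168 = 0.0084
  Transmitter T1: 0.335 × 0.135 = 0.045225
  Transmitter T4: 0.2 × 0.2 = 0.04
  Transmitter T2: 0.135 × 0.08 = 0.0108
  Transmitter T5: 0.28 × 0.12 = 0.0336
P(pilot) = 0.0084 + 0.045225 + 0.04 + 0.0108 + 0.0336 = 0.138025 → 0.1380.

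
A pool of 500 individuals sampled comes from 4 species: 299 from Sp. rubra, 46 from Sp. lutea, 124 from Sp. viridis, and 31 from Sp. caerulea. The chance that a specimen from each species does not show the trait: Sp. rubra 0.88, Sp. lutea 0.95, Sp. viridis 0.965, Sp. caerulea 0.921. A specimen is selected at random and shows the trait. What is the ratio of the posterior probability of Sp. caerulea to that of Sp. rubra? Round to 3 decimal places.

0.068

Taking complements, P(trait | each) = Sp. rubra 0.12, Sp. lutea 0.05, Sp. viridis 0.035, Sp. caerulea 0.079.
Unnormalized posteriors (prior × likelihood):
  Sp. rubra: 0.598 × 0.12 = 0.07176
  Sp. lutea: 0.092 × 0.05 = 0.0046
  Sp. viridis: 0.248 × 0.035 = 0.00868
  Sp. caerulea: 0.062 × 0.079 = 0.004898
Sum = 0.089938.
The ratio is 0.004898 / 0.07176 (the normalizer cancels) = 0.068.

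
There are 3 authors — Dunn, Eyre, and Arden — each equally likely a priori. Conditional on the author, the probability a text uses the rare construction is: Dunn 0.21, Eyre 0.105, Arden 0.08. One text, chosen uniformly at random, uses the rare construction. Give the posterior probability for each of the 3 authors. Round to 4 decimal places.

Dunn 0.5316, Eyre 0.2658, Arden 0.2025

With a uniform prior (1/3 each), posterior ∝ likelihood:
  Dunn: 0.21
  Eyre: 0.105
  Arden: 0.08
Total = 0.395.
P(Dunn | rare-form) = 0.21/0.395 ≈ 0.5316
P(Eyre | rare-form) = 0.105/0.395 ≈ 0.2658
P(Arden | rare-form) = 0.08/0.395 ≈ 0.2025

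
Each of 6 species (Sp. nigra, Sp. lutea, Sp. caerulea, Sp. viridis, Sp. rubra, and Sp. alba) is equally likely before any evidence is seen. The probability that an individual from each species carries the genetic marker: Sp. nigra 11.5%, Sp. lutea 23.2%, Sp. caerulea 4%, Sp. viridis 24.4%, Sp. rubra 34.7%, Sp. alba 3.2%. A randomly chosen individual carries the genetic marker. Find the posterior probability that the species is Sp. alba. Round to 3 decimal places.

With a uniform prior (1/6 each), posterior ∝ likelihood:
  Sp. nigra: 0.115
  Sp. lutea: 0.232
  Sp. caerulea: 0.04
  Sp. viridis: 0.244
  Sp. rubra: 0.347
  Sp. alba: 0.032
Normalizing constant = 1.01.
P(Sp. alba | evidence) = 0.032 / 1.01 ≈ 0.032.

0.032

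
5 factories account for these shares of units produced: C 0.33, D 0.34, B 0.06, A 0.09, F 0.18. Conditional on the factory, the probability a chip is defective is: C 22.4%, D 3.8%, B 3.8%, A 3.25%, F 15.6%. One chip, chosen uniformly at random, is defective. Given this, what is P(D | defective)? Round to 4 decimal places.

0.1076

Prior × likelihood for each hypothesis:
  C: 0.33 × 0.224 = 0.07392
  D: 0.34 × 0.038 = 0.01292
  B: 0.06 × 0.038 = 0.00228
  A: 0.09 × 0.0325 = 0.002925
  F: 0.18 × 0.156 = 0.02808
Total = 0.120125.
P(D | evidence) = 0.01292 / 0.120125 ≈ 0.1076.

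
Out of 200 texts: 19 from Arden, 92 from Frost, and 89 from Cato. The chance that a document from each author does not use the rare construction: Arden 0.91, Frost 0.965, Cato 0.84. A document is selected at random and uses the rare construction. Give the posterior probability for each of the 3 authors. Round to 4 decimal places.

Arden 0.0892, Frost 0.1680, Cato 0.7428

Taking complements, P(rare-form | each) = Arden 0.09, Frost 0.035, Cato 0.16.
Unnormalized posteriors (prior × likelihood):
  Arden: 0.095 × 0.09 = 0.00855
  Frost: 0.46 × 0.035 = 0.0161
  Cato: 0.445 × 0.16 = 0.0712
Total = 0.09585.
P(Arden | rare-form) = 0.00855/0.09585 ≈ 0.0892
P(Frost | rare-form) = 0.0161/0.09585 ≈ 0.1680
P(Cato | rare-form) = 0.0712/0.09585 ≈ 0.7428
(Check: 0.0892+0.1680+0.7428 = 1.0000.)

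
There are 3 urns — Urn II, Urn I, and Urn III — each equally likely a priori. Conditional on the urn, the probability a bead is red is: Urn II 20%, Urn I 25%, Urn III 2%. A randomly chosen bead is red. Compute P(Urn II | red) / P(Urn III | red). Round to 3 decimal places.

10.000

Since the prior is uniform, the posterior is proportional to the likelihood:
  Urn II: 0.2
  Urn I: 0.25
  Urn III: 0.02
Sum = 0.47.
The ratio is 0.2 / 0.02 (the normalizer cancels) = 10.000.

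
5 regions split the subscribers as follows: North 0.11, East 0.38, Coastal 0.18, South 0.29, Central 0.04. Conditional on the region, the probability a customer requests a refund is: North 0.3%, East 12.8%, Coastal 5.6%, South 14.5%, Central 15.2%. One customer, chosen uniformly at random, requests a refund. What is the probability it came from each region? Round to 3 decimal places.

North 0.003, East 0.454, Coastal 0.094, South 0.392, Central 0.057

Compute prior × likelihood for every hypothesis:
  North: 0.11 × 0.003 = 0.00033
  East: 0.38 × 0.128 = 0.04864
  Coastal: 0.18 × 0.056 = 0.01008
  South: 0.29 × 0.145 = 0.04205
  Central: 0.04 × 0.152 = 0.00608
Sum = 0.10718.
P(North | refund) = 0.00033/0.10718 ≈ 0.003
P(East | refund) = 0.04864/0.10718 ≈ 0.454
P(Coastal | refund) = 0.01008/0.10718 ≈ 0.094
P(South | refund) = 0.04205/0.10718 ≈ 0.392
P(Central | refund) = 0.00608/0.10718 ≈ 0.057
(Check: 0.003+0.454+0.094+0.392+0.057 = 1.000.)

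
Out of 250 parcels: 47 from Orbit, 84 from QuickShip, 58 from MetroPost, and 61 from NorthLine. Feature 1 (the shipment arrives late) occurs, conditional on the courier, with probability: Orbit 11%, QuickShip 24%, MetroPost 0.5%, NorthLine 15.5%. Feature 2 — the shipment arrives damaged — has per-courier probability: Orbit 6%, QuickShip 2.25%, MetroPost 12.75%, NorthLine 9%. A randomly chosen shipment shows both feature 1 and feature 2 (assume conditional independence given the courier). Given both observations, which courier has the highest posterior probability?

NorthLine

Unnormalized posteriors (prior × likelihood):
  Orbit: 0.188 × 0.11 × 0.06 = 0.0012408
  QuickShip: 0.336 × 0.24 × 0.0225 = 0.0018144
  MetroPost: 0.232 × 0.005 × 0.1275 = 0.0001479
  NorthLine: 0.244 × 0.155 × 0.09 = 0.0034038
Normalizing constant = 0.0066069.
Largest term belongs to NorthLine, so NorthLine is most probable.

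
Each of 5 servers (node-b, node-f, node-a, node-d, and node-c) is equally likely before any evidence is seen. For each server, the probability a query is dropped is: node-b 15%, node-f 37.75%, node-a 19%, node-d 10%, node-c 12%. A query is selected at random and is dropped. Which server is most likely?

node-f

With a uniform prior (1/5 each), posterior ∝ likelihood:
  node-b: 0.15
  node-f: 0.3775
  node-a: 0.19
  node-d: 0.1
  node-c: 0.12
Sum = 0.9375.
Largest term belongs to node-f, so node-f is most probable.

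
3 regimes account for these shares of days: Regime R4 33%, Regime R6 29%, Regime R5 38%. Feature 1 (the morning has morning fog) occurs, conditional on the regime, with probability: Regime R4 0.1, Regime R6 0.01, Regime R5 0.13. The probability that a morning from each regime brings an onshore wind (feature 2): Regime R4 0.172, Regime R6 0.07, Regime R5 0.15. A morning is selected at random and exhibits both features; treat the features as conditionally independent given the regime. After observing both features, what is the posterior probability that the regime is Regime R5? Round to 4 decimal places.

Compute prior × likelihood for every hypothesis:
  Regime R4: 0.33 × 0.1 × 0.172 = 0.005676
  Regime R6: 0.29 × 0.01 × 0.07 = 0.000203
  Regime R5: 0.38 × 0.13 × 0.15 = 0.00741
Normalizing constant = 0.013289.
P(Regime R5 | evidence) = 0.00741 / 0.013289 ≈ 0.5576.

0.5576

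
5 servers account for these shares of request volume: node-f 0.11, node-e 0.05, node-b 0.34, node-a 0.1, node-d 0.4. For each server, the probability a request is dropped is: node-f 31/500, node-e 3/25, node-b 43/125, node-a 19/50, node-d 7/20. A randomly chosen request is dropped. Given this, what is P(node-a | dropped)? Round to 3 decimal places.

0.123

Prior × likelihood for each hypothesis:
  node-f: 0.11 × 0.062 = 0.00682
  node-e: 0.05 × 0.12 = 0.006
  node-b: 0.34 × 0.344 = 0.11696
  node-a: 0.1 × 0.38 = 0.038
  node-d: 0.4 × 0.35 = 0.14
Sum = 0.30778.
P(node-a | evidence) = 0.038 / 0.30778 ≈ 0.123.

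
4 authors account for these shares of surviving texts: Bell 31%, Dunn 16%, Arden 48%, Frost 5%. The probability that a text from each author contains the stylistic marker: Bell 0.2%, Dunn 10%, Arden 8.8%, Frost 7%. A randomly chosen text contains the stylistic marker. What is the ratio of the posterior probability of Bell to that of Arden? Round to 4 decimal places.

0.0147

Unnormalized posteriors (prior × likelihood):
  Bell: 0.31 × 0.002 = 0.00062
  Dunn: 0.16 × 0.1 = 0.016
  Arden: 0.48 × 0.088 = 0.04224
  Frost: 0.05 × 0.07 = 0.0035
Sum = 0.06236.
The ratio is 0.00062 / 0.04224 (the normalizer cancels) = 0.0147.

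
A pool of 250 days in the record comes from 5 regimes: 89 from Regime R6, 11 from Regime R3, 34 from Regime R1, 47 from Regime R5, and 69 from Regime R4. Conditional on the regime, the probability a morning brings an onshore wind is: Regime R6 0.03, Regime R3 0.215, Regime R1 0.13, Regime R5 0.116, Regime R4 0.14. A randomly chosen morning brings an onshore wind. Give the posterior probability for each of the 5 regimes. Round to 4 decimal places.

By Bayes' rule, posterior ∝ prior × likelihood:
  Regime R6: 0.356 × 0.03 = 0.01068
  Regime R3: 0.044 × 0.215 = 0.00946
  Regime R1: 0.136 × 0.13 = 0.01768
  Regime R5: 0.188 × 0.116 = 0.021808
  Regime R4: 0.276 × 0.14 = 0.03864
Total = 0.098268.
P(Regime R6 | onshore) = 0.01068/0.098268 ≈ 0.1087
P(Regime R3 | onshore) = 0.00946/0.098268 ≈ 0.0963
P(Regime R1 | onshore) = 0.01768/0.098268 ≈ 0.1799
P(Regime R5 | onshore) = 0.021808/0.098268 ≈ 0.2219
P(Regime R4 | onshore) = 0.03864/0.098268 ≈ 0.3932

Regime R6 0.1087, Regime R3 0.0963, Regime R1 0.1799, Regime R5 0.2219, Regime R4 0.3932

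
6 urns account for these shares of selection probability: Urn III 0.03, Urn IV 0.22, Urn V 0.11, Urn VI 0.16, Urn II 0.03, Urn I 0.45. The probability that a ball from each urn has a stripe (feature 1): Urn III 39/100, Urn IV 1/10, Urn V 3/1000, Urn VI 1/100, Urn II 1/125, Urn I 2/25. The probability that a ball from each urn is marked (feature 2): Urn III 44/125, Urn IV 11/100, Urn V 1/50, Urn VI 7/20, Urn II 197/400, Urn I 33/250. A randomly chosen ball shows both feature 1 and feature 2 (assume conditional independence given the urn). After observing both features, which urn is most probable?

Urn I

Compute prior × likelihood for every hypothesis:
  Urn III: 0.03 × 0.39 × 0.352 = 0.0041184
  Urn IV: 0.22 × 0.1 × 0.11 = 0.00242
  Urn V: 0.11 × 0.003 × 0.02 = 0.0000066
  Urn VI: 0.16 × 0.01 × 0.35 = 0.00056
  Urn II: 0.03 × 0.008 × 0.4925 = 0.0001182
  Urn I: 0.45 × 0.08 × 0.132 = 0.004752
Normalizing constant = 0.0119752.
Largest term belongs to Urn I, so Urn I is most probable.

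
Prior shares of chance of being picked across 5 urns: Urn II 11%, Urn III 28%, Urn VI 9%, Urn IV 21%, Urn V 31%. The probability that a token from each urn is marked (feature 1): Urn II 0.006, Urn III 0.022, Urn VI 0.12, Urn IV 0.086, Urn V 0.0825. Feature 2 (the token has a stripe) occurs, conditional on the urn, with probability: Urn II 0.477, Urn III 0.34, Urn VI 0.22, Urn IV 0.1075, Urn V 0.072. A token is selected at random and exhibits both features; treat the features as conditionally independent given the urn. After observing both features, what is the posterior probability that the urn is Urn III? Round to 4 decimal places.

0.2444

Unnormalized posteriors (prior × likelihood):
  Urn II: 0.11 × 0.006 × 0.477 = 0.00031482
  Urn III: 0.28 × 0.022 × 0.34 = 0.0020944
  Urn VI: 0.09 × 0.12 × 0.22 = 0.002376
  Urn IV: 0.21 × 0.086 × 0.1075 = 0.00194145
  Urn V: 0.31 × 0.0825 × 0.072 = 0.0018414
Total = 0.00856807.
P(Urn III | evidence) = 0.0020944 / 0.00856807 ≈ 0.2444.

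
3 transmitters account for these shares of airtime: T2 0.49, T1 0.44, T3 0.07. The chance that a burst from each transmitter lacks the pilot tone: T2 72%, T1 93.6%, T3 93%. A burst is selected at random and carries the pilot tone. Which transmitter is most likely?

Taking complements, P(pilot | each) = T2 0.28, T1 0.064, T3 0.07.
Unnormalized posteriors (prior × likelihood):
  T2: 0.49 × 0.28 = 0.1372
  T1: 0.44 × 0.064 = 0.02816
  T3: 0.07 × 0.07 = 0.0049
Total = 0.17026.
Largest term belongs to T2, so T2 is most probable.

T2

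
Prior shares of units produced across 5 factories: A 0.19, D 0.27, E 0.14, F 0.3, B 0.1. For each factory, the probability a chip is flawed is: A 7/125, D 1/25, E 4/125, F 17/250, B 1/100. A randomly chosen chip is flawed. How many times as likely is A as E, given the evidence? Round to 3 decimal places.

2.375

Prior × likelihood for each hypothesis:
  A: 0.19 × 0.056 = 0.01064
  D: 0.27 × 0.04 = 0.0108
  E: 0.14 × 0.032 = 0.00448
  F: 0.3 × 0.068 = 0.0204
  B: 0.1 × 0.01 = 0.001
Total = 0.04732.
The ratio is 0.01064 / 0.00448 (the normalizer cancels) = 2.375.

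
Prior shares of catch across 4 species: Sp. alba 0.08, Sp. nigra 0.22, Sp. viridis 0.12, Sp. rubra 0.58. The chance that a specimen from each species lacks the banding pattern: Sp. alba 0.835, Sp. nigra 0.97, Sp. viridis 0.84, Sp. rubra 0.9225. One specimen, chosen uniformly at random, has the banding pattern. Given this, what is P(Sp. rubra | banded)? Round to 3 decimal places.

Taking complements, P(banded | each) = Sp. alba 0.165, Sp. nigra 0.03, Sp. viridis 0.16, Sp. rubra 0.0775.
By Bayes' rule, posterior ∝ prior × likelihood:
  Sp. alba: 0.08 × 0.165 = 0.0132
  Sp. nigra: 0.22 × 0.03 = 0.0066
  Sp. viridis: 0.12 × 0.16 = 0.0192
  Sp. rubra: 0.58 × 0.0775 = 0.04495
Normalizing constant = 0.08395.
P(Sp. rubra | evidence) = 0.04495 / 0.08395 ≈ 0.535.

0.535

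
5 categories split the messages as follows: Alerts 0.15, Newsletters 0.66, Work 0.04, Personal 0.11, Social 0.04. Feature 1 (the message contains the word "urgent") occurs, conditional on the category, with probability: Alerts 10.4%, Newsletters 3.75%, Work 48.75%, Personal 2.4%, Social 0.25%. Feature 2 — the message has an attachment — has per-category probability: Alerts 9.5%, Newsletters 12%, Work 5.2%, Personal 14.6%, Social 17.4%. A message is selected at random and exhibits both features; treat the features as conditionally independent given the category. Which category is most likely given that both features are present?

By Bayes' rule, posterior ∝ prior × likelihood:
  Alerts: 0.15 × 0.104 × 0.095 = 0.001482
  Newsletters: 0.66 × 0.0375 × 0.12 = 0.00297
  Work: 0.04 × 0.4875 × 0.052 = 0.001014
  Personal: 0.11 × 0.024 × 0.146 = 0.00038544
  Social: 0.04 × 0.0025 × 0.174 = 0.0000174
Sum = 0.00586884.
Largest term belongs to Newsletters, so Newsletters is most probable.

Newsletters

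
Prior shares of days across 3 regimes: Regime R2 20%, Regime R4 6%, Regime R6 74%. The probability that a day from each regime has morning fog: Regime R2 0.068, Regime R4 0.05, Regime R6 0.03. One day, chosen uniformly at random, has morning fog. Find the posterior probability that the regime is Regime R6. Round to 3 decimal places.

Unnormalized posteriors (prior × likelihood):
  Regime R2: 0.2 × 0.068 = 0.0136
  Regime R4: 0.06 × 0.05 = 0.003
  Regime R6: 0.74 × 0.03 = 0.0222
Normalizing constant = 0.0388.
P(Regime R6 | evidence) = 0.0222 / 0.0388 ≈ 0.572.

0.572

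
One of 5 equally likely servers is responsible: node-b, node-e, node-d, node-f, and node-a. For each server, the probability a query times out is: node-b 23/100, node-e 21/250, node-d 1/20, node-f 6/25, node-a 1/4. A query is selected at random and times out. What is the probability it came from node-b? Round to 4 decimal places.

With a uniform prior (1/5 each), posterior ∝ likelihood:
  node-b: 0.23
  node-e: 0.084
  node-d: 0.05
  node-f: 0.24
  node-a: 0.25
Normalizing constant = 0.854.
P(node-b | evidence) = 0.23 / 0.854 ≈ 0.2693.

0.2693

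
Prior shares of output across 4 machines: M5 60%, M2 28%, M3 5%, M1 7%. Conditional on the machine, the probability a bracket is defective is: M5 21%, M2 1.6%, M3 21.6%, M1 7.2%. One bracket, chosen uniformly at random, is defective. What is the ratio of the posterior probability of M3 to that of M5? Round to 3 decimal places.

0.086

Unnormalized posteriors (prior × likelihood):
  M5: 0.6 × 0.21 = 0.126
  M2: 0.28 × 0.016 = 0.00448
  M3: 0.05 × 0.216 = 0.0108
  M1: 0.07 × 0.072 = 0.00504
Total = 0.14632.
The ratio is 0.0108 / 0.126 (the normalizer cancels) = 0.086.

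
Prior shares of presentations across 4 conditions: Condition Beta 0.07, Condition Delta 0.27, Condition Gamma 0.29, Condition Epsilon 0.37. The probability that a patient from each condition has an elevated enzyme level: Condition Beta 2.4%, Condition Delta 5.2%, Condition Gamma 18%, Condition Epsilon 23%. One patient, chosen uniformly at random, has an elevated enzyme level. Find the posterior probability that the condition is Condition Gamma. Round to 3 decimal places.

By Bayes' rule, posterior ∝ prior × likelihood:
  Condition Beta: 0.07 × 0.024 = 0.00168
  Condition Delta: 0.27 × 0.052 = 0.01404
  Condition Gamma: 0.29 × 0.18 = 0.0522
  Condition Epsilon: 0.37 × 0.23 = 0.0851
Normalizing constant = 0.15302.
P(Condition Gamma | evidence) = 0.0522 / 0.15302 ≈ 0.341.

0.341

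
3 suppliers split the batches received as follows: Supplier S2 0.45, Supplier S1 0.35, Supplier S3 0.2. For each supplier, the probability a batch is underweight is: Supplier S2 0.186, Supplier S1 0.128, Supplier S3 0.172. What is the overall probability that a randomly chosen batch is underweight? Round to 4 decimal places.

0.1629

Prior × likelihood for each hypothesis:
  Supplier S2: 0.45 × 0.186 = 0.0837
  Supplier S1: 0.35 × 0.128 = 0.0448
  Supplier S3: 0.2 × 0.172 = 0.0344
P(underweight) = 0.0837 + 0.0448 + 0.0344 = 0.1629 → 0.1629.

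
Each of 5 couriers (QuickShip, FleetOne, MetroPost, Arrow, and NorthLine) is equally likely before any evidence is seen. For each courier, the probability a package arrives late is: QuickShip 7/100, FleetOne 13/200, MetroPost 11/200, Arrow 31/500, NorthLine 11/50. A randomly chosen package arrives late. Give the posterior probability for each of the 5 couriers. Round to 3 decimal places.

Since the prior is uniform, the posterior is proportional to the likelihood:
  QuickShip: 0.07
  FleetOne: 0.065
  MetroPost: 0.055
  Arrow: 0.062
  NorthLine: 0.22
Normalizing constant = 0.472.
P(QuickShip | late) = 0.07/0.472 ≈ 0.148
P(FleetOne | late) = 0.065/0.472 ≈ 0.138
P(MetroPost | late) = 0.055/0.472 ≈ 0.117
P(Arrow | late) = 0.062/0.472 ≈ 0.131
P(NorthLine | late) = 0.22/0.472 ≈ 0.466

QuickShip 0.148, FleetOne 0.138, MetroPost 0.117, Arrow 0.131, NorthLine 0.466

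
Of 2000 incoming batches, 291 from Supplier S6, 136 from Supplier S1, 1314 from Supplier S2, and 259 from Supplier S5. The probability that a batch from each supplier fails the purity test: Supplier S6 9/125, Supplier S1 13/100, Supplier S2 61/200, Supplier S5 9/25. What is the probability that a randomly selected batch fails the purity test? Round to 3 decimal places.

0.266

Prior × likelihood for each hypothesis:
  Supplier S6: 0.1455 × 0.072 = 0.010476
  Supplier S1: 0.068 × 0.13 = 0.00884
  Supplier S2: 0.657 × 0.305 = 0.200385
  Supplier S5: 0.1295 × 0.36 = 0.04662
P(off-spec) = 0.010476 + 0.00884 + 0.200385 + 0.04662 = 0.266321 → 0.266.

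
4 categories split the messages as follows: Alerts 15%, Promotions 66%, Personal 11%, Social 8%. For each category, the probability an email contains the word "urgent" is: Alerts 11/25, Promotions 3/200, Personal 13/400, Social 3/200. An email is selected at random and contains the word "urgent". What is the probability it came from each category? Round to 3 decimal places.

Compute prior × likelihood for every hypothesis:
  Alerts: 0.15 × 0.44 = 0.066
  Promotions: 0.66 × 0.015 = 0.0099
  Personal: 0.11 × 0.0325 = 0.003575
  Social: 0.08 × 0.015 = 0.0012
Sum = 0.080675.
P(Alerts | urgent-flag) = 0.066/0.080675 ≈ 0.818
P(Promotions | urgent-flag) = 0.0099/0.080675 ≈ 0.123
P(Personal | urgent-flag) = 0.003575/0.080675 ≈ 0.044
P(Social | urgent-flag) = 0.0012/0.080675 ≈ 0.015

Alerts 0.818, Promotions 0.123, Personal 0.044, Social 0.015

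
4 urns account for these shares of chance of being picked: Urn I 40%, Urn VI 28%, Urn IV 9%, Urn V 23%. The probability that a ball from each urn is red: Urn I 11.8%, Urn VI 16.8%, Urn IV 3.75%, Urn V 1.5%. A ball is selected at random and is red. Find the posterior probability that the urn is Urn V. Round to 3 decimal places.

Prior × likelihood for each hypothesis:
  Urn I: 0.4 × 0.118 = 0.0472
  Urn VI: 0.28 × 0.168 = 0.04704
  Urn IV: 0.09 × 0.0375 = 0.003375
  Urn V: 0.23 × 0.015 = 0.00345
Sum = 0.101065.
P(Urn V | evidence) = 0.00345 / 0.101065 ≈ 0.034.

0.034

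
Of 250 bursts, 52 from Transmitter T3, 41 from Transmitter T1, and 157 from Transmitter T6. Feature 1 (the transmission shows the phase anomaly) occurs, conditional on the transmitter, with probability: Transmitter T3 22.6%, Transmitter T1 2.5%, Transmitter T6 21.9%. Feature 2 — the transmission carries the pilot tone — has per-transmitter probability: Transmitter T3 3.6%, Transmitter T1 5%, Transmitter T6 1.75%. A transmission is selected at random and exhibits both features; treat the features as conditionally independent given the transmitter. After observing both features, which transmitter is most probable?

Unnormalized posteriors (prior × likelihood):
  Transmitter T3: 0.208 × 0.226 × 0.036 = 0.001692288
  Transmitter T1: 0.164 × 0.025 × 0.05 = 0.000205
  Transmitter T6: 0.628 × 0.219 × 0.0175 = 0.00240681
Sum = 0.004304098.
Largest term belongs to Transmitter T6, so Transmitter T6 is most probable.

Transmitter T6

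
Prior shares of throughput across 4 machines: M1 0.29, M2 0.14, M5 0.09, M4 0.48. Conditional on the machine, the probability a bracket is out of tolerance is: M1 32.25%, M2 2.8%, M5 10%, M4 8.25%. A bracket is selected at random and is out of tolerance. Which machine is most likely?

Compute prior × likelihood for every hypothesis:
  M1: 0.29 × 0.3225 = 0.093525
  M2: 0.14 × 0.028 = 0.00392
  M5: 0.09 × 0.1 = 0.009
  M4: 0.48 × 0.0825 = 0.0396
Normalizing constant = 0.146045.
Largest term belongs to M1, so M1 is most probable.

M1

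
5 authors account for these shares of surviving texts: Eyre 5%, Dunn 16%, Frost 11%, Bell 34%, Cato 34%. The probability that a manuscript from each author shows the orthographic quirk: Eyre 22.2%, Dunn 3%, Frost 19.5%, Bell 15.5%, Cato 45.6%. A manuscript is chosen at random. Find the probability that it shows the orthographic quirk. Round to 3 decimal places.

By Bayes' rule, posterior ∝ prior × likelihood:
  Eyre: 0.05 × 0.222 = 0.0111
  Dunn: 0.16 × 0.03 = 0.0048
  Frost: 0.11 × 0.195 = 0.02145
  Bell: 0.34 × 0.155 = 0.0527
  Cato: 0.34 × 0.456 = 0.15504
P(quirk) = 0.0111 + 0.0048 + 0.02145 + 0.0527 + 0.15504 = 0.24509 → 0.245.

0.245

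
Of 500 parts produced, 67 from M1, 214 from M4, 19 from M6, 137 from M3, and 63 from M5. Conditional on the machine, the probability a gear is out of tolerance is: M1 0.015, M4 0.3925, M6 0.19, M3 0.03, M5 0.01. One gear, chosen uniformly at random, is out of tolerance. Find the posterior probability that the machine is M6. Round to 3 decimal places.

0.039

By Bayes' rule, posterior ∝ prior × likelihood:
  M1: 0.134 × 0.015 = 0.00201
  M4: 0.428 × 0.3925 = 0.16799
  M6: 0.038 × 0.19 = 0.00722
  M3: 0.274 × 0.03 = 0.00822
  M5: 0.126 × 0.01 = 0.00126
Sum = 0.1867.
P(M6 | evidence) = 0.00722 / 0.1867 ≈ 0.039.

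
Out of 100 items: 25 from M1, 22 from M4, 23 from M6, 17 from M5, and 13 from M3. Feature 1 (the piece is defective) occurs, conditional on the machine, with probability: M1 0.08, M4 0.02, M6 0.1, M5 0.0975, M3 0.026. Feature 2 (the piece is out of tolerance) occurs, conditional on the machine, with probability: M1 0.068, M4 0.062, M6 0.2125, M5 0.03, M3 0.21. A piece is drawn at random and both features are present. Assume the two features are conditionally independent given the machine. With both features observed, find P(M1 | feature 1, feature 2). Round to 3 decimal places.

Unnormalized posteriors (prior × likelihood):
  M1: 0.25 × 0.08 × 0.068 = 0.00136
  M4: 0.22 × 0.02 × 0.062 = 0.0002728
  M6: 0.23 × 0.1 × 0.2125 = 0.0048875
  M5: 0.17 × 0.0975 × 0.03 = 0.00049725
  M3: 0.13 × 0.026 × 0.21 = 0.0007098
Normalizing constant = 0.00772735.
P(M1 | evidence) = 0.00136 / 0.00772735 ≈ 0.176.

0.176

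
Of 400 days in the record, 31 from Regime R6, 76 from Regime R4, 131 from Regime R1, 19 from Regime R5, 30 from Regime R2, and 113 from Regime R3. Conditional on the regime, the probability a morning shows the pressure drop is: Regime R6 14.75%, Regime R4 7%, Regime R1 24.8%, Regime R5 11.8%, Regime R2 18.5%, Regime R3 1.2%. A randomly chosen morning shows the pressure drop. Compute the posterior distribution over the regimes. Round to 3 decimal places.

Unnormalized posteriors (prior × likelihood):
  Regime R6: 0.0775 × 0.1475 = 0.01143125
  Regime R4: 0.19 × 0.07 = 0.0133
  Regime R1: 0.3275 × 0.248 = 0.08122
  Regime R5: 0.0475 × 0.118 = 0.005605
  Regime R2: 0.075 × 0.185 = 0.013875
  Regime R3: 0.2825 × 0.012 = 0.00339
Sum = 0.12882125.
P(Regime R6 | drop) = 0.01143125/0.12882125 ≈ 0.089
P(Regime R4 | drop) = 0.0133/0.12882125 ≈ 0.103
P(Regime R1 | drop) = 0.08122/0.12882125 ≈ 0.630
P(Regime R5 | drop) = 0.005605/0.12882125 ≈ 0.044
P(Regime R2 | drop) = 0.013875/0.12882125 ≈ 0.108
P(Regime R3 | drop) = 0.00339/0.12882125 ≈ 0.026

Regime R6 0.089, Regime R4 0.103, Regime R1 0.630, Regime R5 0.044, Regime R2 0.108, Regime R3 0.026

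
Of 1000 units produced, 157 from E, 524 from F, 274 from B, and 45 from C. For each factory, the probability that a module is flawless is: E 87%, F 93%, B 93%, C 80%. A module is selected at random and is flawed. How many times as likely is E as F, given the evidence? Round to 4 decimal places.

Taking complements, P(flawed | each) = E 0.13, F 0.07, B 0.07, C 0.2.
Unnormalized posteriors (prior × likelihood):
  E: 0.157 × 0.13 = 0.02041
  F: 0.524 × 0.07 = 0.03668
  B: 0.274 × 0.07 = 0.01918
  C: 0.045 × 0.2 = 0.009
Total = 0.08527.
The ratio is 0.02041 / 0.03668 (the normalizer cancels) = 0.5564.

0.5564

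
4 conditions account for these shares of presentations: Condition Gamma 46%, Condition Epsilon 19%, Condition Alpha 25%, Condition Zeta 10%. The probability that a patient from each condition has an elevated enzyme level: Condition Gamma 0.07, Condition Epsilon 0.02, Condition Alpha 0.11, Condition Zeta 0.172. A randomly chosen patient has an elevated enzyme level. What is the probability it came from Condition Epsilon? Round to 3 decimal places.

0.047

Compute prior × likelihood for every hypothesis:
  Condition Gamma: 0.46 × 0.07 = 0.0322
  Condition Epsilon: 0.19 × 0.02 = 0.0038
  Condition Alpha: 0.25 × 0.11 = 0.0275
  Condition Zeta: 0.1 × 0.172 = 0.0172
Sum = 0.0807.
P(Condition Epsilon | evidence) = 0.0038 / 0.0807 ≈ 0.047.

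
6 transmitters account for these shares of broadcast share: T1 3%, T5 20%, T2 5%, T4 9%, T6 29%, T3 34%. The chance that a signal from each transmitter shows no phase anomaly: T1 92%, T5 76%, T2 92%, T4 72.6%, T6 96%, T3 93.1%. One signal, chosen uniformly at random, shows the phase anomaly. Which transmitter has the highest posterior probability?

T5

Taking complements, P(anomaly | each) = T1 0.08, T5 0.24, T2 0.08, T4 0.274, T6 0.04, T3 0.069.
Unnormalized posteriors (prior × likelihood):
  T1: 0.03 × 0.08 = 0.0024
  T5: 0.2 × 0.24 = 0.048
  T2: 0.05 × 0.08 = 0.004
  T4: 0.09 × 0.274 = 0.02466
  T6: 0.29 × 0.04 = 0.0116
  T3: 0.34 × 0.069 = 0.02346
Total = 0.11412.
Largest term belongs to T5, so T5 is most probable.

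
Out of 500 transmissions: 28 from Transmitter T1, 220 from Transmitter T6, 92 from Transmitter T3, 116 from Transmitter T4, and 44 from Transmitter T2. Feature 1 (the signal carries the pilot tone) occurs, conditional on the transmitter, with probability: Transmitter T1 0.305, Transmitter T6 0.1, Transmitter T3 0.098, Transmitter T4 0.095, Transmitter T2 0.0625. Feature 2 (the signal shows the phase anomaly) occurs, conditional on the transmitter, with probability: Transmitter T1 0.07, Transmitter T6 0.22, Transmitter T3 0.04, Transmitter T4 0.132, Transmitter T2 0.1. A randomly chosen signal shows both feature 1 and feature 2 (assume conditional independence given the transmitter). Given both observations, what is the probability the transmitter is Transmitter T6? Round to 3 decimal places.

0.643

Compute prior × likelihood for every hypothesis:
  Transmitter T1: 0.056 × 0.305 × 0.07 = 0.0011956
  Transmitter T6: 0.44 × 0.1 × 0.22 = 0.00968
  Transmitter T3: 0.184 × 0.098 × 0.04 = 0.00072128
  Transmitter T4: 0.232 × 0.095 × 0.132 = 0.00290928
  Transmitter T2: 0.088 × 0.0625 × 0.1 = 0.00055
Normalizing constant = 0.01505616.
P(Transmitter T6 | evidence) = 0.00968 / 0.01505616 ≈ 0.643.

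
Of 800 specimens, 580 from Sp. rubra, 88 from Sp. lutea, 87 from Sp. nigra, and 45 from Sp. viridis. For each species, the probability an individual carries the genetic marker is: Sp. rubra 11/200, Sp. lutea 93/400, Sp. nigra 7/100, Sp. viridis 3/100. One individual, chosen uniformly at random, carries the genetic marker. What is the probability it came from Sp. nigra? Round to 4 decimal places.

Compute prior × likelihood for every hypothesis:
  Sp. rubra: 0.725 × 0.055 = 0.039875
  Sp. lutea: 0.11 × 0.2325 = 0.025575
  Sp. nigra: 0.10875 × 0.07 = 0.0076125
  Sp. viridis: 0.05625 × 0.03 = 0.0016875
Total = 0.07475.
P(Sp. nigra | evidence) = 0.0076125 / 0.07475 ≈ 0.1018.

0.1018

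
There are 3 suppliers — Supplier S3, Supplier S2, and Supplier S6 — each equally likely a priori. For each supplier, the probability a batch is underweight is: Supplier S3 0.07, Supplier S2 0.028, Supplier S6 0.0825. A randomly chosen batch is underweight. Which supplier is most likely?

Supplier S6

With a uniform prior (1/3 each), posterior ∝ likelihood:
  Supplier S3: 0.07
  Supplier S2: 0.028
  Supplier S6: 0.0825
Total = 0.1805.
Largest term belongs to Supplier S6, so Supplier S6 is most probable.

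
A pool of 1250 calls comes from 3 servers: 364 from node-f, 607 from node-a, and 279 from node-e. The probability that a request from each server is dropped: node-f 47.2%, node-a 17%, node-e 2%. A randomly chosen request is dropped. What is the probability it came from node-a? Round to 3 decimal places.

0.368

Unnormalized posteriors (prior × likelihood):
  node-f: 0.2912 × 0.472 = 0.1374464
  node-a: 0.4856 × 0.17 = 0.082552
  node-e: 0.2232 × 0.02 = 0.004464
Sum = 0.2244624.
P(node-a | evidence) = 0.082552 / 0.2244624 ≈ 0.368.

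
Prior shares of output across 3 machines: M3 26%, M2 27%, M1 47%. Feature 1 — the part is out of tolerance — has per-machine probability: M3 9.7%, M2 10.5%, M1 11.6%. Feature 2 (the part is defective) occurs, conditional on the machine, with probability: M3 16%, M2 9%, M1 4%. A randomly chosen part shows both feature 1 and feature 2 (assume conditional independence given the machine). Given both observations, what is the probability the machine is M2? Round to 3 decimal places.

Prior × likelihood for each hypothesis:
  M3: 0.26 × 0.097 × 0.16 = 0.0040352
  M2: 0.27 × 0.105 × 0.09 = 0.0025515
  M1: 0.47 × 0.116 × 0.04 = 0.0021808
Normalizing constant = 0.0087675.
P(M2 | evidence) = 0.0025515 / 0.0087675 ≈ 0.291.

0.291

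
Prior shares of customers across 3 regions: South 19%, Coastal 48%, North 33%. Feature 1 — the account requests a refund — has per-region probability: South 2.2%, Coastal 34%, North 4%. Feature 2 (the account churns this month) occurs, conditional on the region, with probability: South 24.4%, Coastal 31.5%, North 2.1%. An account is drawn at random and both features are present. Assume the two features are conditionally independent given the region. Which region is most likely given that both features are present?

Coastal

By Bayes' rule, posterior ∝ prior × likelihood:
  South: 0.19 × 0.022 × 0.244 = 0.00101992
  Coastal: 0.48 × 0.34 × 0.315 = 0.051408
  North: 0.33 × 0.04 × 0.021 = 0.0002772
Sum = 0.05270512.
Largest term belongs to Coastal, so Coastal is most probable.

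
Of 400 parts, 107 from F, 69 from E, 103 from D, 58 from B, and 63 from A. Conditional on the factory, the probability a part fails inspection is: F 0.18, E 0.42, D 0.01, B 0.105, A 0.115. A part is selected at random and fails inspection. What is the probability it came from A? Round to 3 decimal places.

Prior × likelihood for each hypothesis:
  F: 0.2675 × 0.18 = 0.04815
  E: 0.1725 × 0.42 = 0.07245
  D: 0.2575 × 0.01 = 0.002575
  B: 0.145 × 0.105 = 0.015225
  A: 0.1575 × 0.115 = 0.0181125
Sum = 0.1565125.
P(A | evidence) = 0.0181125 / 0.1565125 ≈ 0.116.

0.116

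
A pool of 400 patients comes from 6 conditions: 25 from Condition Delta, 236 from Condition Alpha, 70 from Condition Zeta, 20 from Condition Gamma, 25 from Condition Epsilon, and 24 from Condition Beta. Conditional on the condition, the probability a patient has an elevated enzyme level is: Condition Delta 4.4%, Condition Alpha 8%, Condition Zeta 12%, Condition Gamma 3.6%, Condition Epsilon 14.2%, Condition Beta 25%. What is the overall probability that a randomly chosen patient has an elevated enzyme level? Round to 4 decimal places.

0.0966

Prior × likelihood for each hypothesis:
  Condition Delta: 0.0625 × 0.044 = 0.00275
  Condition Alpha: 0.59 × 0.08 = 0.0472
  Condition Zeta: 0.175 × 0.12 = 0.021
  Condition Gamma: 0.05 × 0.036 = 0.0018
  Condition Epsilon: 0.0625 × 0.142 = 0.008875
  Condition Beta: 0.06 × 0.25 = 0.015
P(elevated) = 0.00275 + 0.0472 + 0.021 + 0.0018 + 0.008875 + 0.015 = 0.096625 → 0.0966.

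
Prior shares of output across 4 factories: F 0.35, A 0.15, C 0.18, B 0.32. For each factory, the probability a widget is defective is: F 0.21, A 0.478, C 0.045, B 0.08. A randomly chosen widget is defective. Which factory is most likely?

Prior × likelihood for each hypothesis:
  F: 0.35 × 0.21 = 0.0735
  A: 0.15 × 0.478 = 0.0717
  C: 0.18 × 0.045 = 0.0081
  B: 0.32 × 0.08 = 0.0256
Normalizing constant = 0.1789.
Largest term belongs to F, so F is most probable.

F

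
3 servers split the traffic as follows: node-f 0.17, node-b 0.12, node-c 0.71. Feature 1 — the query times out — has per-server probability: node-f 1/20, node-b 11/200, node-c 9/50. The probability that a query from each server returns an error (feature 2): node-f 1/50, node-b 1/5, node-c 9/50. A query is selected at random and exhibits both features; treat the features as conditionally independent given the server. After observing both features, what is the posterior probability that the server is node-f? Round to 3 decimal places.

Unnormalized posteriors (prior × likelihood):
  node-f: 0.17 × 0.05 × 0.02 = 0.00017
  node-b: 0.12 × 0.055 × 0.2 = 0.00132
  node-c: 0.71 × 0.18 × 0.18 = 0.023004
Total = 0.024494.
P(node-f | evidence) = 0.00017 / 0.024494 ≈ 0.007.

0.007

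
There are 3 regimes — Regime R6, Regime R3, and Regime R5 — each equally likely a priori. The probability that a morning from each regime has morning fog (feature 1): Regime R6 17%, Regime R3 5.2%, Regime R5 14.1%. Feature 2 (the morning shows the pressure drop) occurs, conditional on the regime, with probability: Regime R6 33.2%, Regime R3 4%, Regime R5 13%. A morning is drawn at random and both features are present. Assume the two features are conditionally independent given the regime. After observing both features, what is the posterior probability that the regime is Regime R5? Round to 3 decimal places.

With a uniform prior (1/3 each), posterior ∝ likelihood:
  Regime R6: 0.17 × 0.332 = 0.05644
  Regime R3: 0.052 × 0.04 = 0.00208
  Regime R5: 0.141 × 0.13 = 0.01833
Normalizing constant = 0.07685.
P(Regime R5 | evidence) = 0.01833 / 0.07685 ≈ 0.239.

0.239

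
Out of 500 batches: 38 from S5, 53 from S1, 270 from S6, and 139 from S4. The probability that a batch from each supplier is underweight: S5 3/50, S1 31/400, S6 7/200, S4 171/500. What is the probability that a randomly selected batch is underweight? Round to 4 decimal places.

Compute prior × likelihood for every hypothesis:
  S5: 0.076 × 0.06 = 0.00456
  S1: 0.106 × 0.0775 = 0.008215
  S6: 0.54 × 0.035 = 0.0189
  S4: 0.278 × 0.342 = 0.095076
P(underweight) = 0.00456 + 0.008215 + 0.0189 + 0.095076 = 0.126751 → 0.1268.

0.1268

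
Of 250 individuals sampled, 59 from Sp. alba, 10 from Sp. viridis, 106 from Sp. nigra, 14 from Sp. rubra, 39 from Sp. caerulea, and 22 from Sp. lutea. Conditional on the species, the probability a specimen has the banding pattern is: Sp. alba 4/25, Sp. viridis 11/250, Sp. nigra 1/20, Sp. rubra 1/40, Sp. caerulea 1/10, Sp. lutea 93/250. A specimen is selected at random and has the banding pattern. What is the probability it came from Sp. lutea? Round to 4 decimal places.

Unnormalized posteriors (prior × likelihood):
  Sp. alba: 0.236 × 0.16 = 0.03776
  Sp. viridis: 0.04 × 0.044 = 0.00176
  Sp. nigra: 0.424 × 0.05 = 0.0212
  Sp. rubra: 0.056 × 0.025 = 0.0014
  Sp. caerulea: 0.156 × 0.1 = 0.0156
  Sp. lutea: 0.088 × 0.372 = 0.032736
Total = 0.110456.
P(Sp. lutea | evidence) = 0.032736 / 0.110456 ≈ 0.2964.

0.2964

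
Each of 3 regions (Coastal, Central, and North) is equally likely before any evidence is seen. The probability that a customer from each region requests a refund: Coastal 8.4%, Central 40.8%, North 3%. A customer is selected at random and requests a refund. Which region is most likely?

Central

Since the prior is uniform, the posterior is proportional to the likelihood:
  Coastal: 0.084
  Central: 0.408
  North: 0.03
Total = 0.522.
Largest term belongs to Central, so Central is most probable.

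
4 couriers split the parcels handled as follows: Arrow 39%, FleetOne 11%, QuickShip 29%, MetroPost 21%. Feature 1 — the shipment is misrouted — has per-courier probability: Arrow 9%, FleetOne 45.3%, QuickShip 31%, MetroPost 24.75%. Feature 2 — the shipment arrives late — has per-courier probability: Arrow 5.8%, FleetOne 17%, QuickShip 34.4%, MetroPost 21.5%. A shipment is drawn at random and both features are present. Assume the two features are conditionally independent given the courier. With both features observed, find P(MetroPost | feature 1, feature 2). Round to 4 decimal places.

0.2124

Prior × likelihood for each hypothesis:
  Arrow: 0.39 × 0.09 × 0.058 = 0.0020358
  FleetOne: 0.11 × 0.453 × 0.17 = 0.0084711
  QuickShip: 0.29 × 0.31 × 0.344 = 0.0309256
  MetroPost: 0.21 × 0.2475 × 0.215 = 0.011174625
Sum = 0.052607125.
P(MetroPost | evidence) = 0.011174625 / 0.052607125 ≈ 0.2124.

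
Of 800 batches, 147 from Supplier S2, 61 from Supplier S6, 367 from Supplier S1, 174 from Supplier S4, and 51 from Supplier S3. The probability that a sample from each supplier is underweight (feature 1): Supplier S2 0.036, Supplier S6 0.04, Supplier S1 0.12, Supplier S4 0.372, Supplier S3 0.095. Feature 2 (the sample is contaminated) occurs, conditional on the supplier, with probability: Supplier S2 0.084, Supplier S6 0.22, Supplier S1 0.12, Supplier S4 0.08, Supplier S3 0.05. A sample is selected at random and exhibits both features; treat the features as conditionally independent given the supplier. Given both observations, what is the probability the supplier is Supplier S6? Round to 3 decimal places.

0.046

Compute prior × likelihood for every hypothesis:
  Supplier S2: 0.18375 × 0.036 × 0.084 = 0.00055566
  Supplier S6: 0.07625 × 0.04 × 0.22 = 0.000671
  Supplier S1: 0.45875 × 0.12 × 0.12 = 0.006606
  Supplier S4: 0.2175 × 0.372 × 0.08 = 0.0064728
  Supplier S3: 0.06375 × 0.095 × 0.05 = 0.0003028125
Normalizing constant = 0.0146082725.
P(Supplier S6 | evidence) = 0.000671 / 0.0146082725 ≈ 0.046.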